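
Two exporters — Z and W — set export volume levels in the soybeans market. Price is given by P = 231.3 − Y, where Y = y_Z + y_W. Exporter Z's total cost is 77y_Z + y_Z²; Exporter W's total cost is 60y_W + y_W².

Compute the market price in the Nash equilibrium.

166.18

Exporter Z's profit: π = y_Z(231.3 − (y_Z + y_W)) − 77y_Z − y_Z².
∂π/∂y_Z = 154.3 − 4y_Z − y_W = 0, so y_Z = 38.575 − 0.25y_W.
By the same steps for W: y_W = 42.825 − 0.25y_Z.
Solving the two reaction functions simultaneously: (1 − (−0.25)(−0.25))y_Z = 38.575 − 0.25·42.825, so 0.9375y_Z = 4459/160 and y_Z = 4459/150.
Then y_W = 42.825 − 0.25·(4459/150) = 5309/150.
Equilibrium price: P = 231.3 − 65.12 = 166.18.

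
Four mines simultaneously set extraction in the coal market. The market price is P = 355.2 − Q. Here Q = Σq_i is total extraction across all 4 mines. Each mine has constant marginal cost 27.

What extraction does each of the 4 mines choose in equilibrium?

65.64

A representative mine's profit is π_i = q_i(355.2 − Q) − 27q_i, with Q = q_i + Σ_{j≠i} q_j.
First-order condition: 328.2 − 2q_i − Σ_{j≠i} q_j = 0.
With identical mines, set every q_j = q: then 328.2 − 2q − 3q = 0, i.e. q = 328.2/5 = 65.64.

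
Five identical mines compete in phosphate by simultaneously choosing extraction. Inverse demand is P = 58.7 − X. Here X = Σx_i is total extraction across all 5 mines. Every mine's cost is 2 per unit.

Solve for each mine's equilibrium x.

9.45

A representative mine's profit is π_i = x_i(58.7 − X) − 2x_i, with X = x_i + Σ_{j≠i} x_j.
First-order condition: 56.7 − 2x_i − Σ_{j≠i} x_j = 0.
In a symmetric equilibrium every mine chooses the same x, so Σ_{j≠i} x_j = 4x. The condition becomes 56.7 − 6x = 0, giving x = 56.7/6 = 9.45.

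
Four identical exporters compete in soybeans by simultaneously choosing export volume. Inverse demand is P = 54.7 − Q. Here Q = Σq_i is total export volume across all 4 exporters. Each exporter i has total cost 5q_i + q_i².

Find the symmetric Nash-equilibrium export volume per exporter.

7.1

A representative exporter's profit is π_i = q_i(54.7 − Q) − 5q_i − q_i², with Q = q_i + Σ_{j≠i} q_j.
First-order condition: 49.7 − 4q_i − Σ_{j≠i} q_j = 0.
In a symmetric equilibrium every exporter chooses the same q, so Σ_{j≠i} q_j = 3q. The condition becomes 49.7 − 7q = 0, giving q = 49.7/7 = 7.1.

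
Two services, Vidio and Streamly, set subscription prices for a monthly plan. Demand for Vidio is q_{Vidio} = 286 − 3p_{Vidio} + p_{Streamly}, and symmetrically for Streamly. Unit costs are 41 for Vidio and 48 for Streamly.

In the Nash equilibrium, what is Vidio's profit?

Vidio's profit: π = (p_{Vidio} − 41)(286 − 3p_{Vidio} + p_{Streamly}).
∂π/∂p_{Vidio} = 409 − 6p_{Vidio} + p_{Streamly} = 0 ⇒ p_{Vidio} = 409/6 + (1/6)p_{Streamly}.
Similarly p_{Streamly} = 215/3 + (1/6)p_{Vidio}.
Plugging p_{Streamly} into Vidio's best response: p_{Vidio} = 409/6 + (1/6)(215/3 + (1/6)p_{Vidio}) ⇒ (35/36)p_{Vidio} = 721/9, so p_{Vidio} = 82.4.
Then p_{Streamly} = 215/3 + (1/6)·82.4 = 85.4.
q_{Vidio} = 286 − 3·82.4 + 85.4 = 124.2.
Profit = (82.4 − 41)·124.2 = 5141.88.

5141.88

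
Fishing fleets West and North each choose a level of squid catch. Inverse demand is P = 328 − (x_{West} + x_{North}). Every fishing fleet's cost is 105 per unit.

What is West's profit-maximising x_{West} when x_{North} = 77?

73

Fishing fleet West's profit: π = x_{West}(328 − (x_{West} + x_{North})) − 105x_{West}.
∂π/∂x_{West} = 223 − 2x_{West} − x_{North} = 0, so x_{West} = 111.5 − 0.5x_{North}.
At x_{North} = 77: x_{West} = 111.5 − 0.5·77 = 73.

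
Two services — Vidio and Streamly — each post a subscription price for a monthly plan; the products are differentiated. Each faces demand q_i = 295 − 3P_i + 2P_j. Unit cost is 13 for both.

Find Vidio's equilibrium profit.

Vidio's profit: π = (P_{Vidio} − 13)(295 − 3P_{Vidio} + 2P_{Streamly}).
∂π/∂P_{Vidio} = 334 − 6P_{Vidio} + 2P_{Streamly} = 0 ⇒ P_{Vidio} = 167/3 + (1/3)P_{Streamly}.
By symmetry P_{Streamly} = P_{Vidio}; substituting into the reaction function, (2/3)P_{Vidio} = 167/3 and P_{Vidio} = 83.5.
q_{Vidio} = 295 − 3·83.5 + 2·83.5 = 211.5.
Profit = (83.5 − 13)·211.5 = 14910.75.

14910.75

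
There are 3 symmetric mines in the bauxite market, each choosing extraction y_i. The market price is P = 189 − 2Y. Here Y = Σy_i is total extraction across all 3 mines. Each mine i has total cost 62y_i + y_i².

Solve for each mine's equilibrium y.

A representative mine's profit is π_i = y_i(189 − 2Y) − 62y_i − y_i², with Y = y_i + Σ_{j≠i} y_j.
First-order condition: 127 − 6y_i − 2Σ_{j≠i} y_j = 0.
In a symmetric equilibrium every mine chooses the same y, so Σ_{j≠i} y_j = 2y. The condition becomes 127 − 10y = 0, giving y = 127/10 = 12.7.

12.7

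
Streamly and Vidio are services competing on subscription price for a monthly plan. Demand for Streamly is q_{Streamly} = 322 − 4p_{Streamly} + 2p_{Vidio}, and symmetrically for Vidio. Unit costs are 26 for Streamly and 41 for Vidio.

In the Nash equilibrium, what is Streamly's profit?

Streamly's profit: π = (p_{Streamly} − 26)(322 − 4p_{Streamly} + 2p_{Vidio}).
∂π/∂p_{Streamly} = 426 − 8p_{Streamly} + 2p_{Vidio} = 0 ⇒ p_{Streamly} = 53.25 + 0.25p_{Vidio}.
Similarly p_{Vidio} = 60.75 + 0.25p_{Streamly}.
Substituting the second reaction function into the first: p_{Streamly} = 53.25 + 0.25(60.75 + 0.25p_{Streamly}), which gives 0.9375p_{Streamly} = 68.4375 ⇒ p_{Streamly} = 73.
Then p_{Vidio} = 60.75 + 0.25·73 = 79.
q_{Streamly} = 322 − 4·73 + 2·79 = 188.
Profit = (73 − 26)·188 = 8836.

8836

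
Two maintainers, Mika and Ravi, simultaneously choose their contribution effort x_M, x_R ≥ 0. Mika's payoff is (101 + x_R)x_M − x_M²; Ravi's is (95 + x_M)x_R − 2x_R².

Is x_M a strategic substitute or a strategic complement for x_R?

Expanding Mika's payoff: 101x_M + x_Rx_M − x_M².
∂π/∂x_M = 101 + x_R − 2x_M = 0, so x_M = 50.5 + 0.5x_R.
The best-response slope dx_M/dx_R = 0.5 > 0: the reaction function is upward-sloping, so the choices are strategic complements.

strategic complements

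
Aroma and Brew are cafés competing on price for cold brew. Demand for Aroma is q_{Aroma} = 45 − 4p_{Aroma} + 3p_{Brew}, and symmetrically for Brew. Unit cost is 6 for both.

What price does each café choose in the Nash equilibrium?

13.8

Aroma's profit: π = (p_{Aroma} − 6)(45 − 4p_{Aroma} + 3p_{Brew}).
∂π/∂p_{Aroma} = 69 − 8p_{Aroma} + 3p_{Brew} = 0 ⇒ p_{Aroma} = 8.625 + 0.375p_{Brew}.
By symmetry p_{Brew} = p_{Aroma}; substituting into the reaction function, 0.625p_{Aroma} = 8.625 and p_{Aroma} = 13.8.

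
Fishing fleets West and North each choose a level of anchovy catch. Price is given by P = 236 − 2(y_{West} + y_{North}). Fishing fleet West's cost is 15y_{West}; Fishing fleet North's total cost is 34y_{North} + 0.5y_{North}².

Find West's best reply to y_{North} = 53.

28.75

Fishing fleet West's profit: π = y_{West}(236 − 2(y_{West} + y_{North})) − 15y_{West}.
∂π/∂y_{West} = 221 − 4y_{West} − 2y_{North} = 0, so y_{West} = 55.25 − 0.5y_{North}.
At y_{North} = 53: y_{West} = 55.25 − 0.5·53 = 28.75.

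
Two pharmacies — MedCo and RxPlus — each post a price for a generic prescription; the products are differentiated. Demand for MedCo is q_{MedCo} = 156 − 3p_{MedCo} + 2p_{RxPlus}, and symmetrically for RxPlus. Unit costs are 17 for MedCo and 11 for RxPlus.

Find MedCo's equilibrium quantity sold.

100.875

MedCo's profit: π = (p_{MedCo} − 17)(156 − 3p_{MedCo} + 2p_{RxPlus}).
∂π/∂p_{MedCo} = 207 − 6p_{MedCo} + 2p_{RxPlus} = 0 ⇒ p_{MedCo} = 34.5 + (1/3)p_{RxPlus}.
Similarly p_{RxPlus} = 31.5 + (1/3)p_{MedCo}.
Substituting the second reaction function into the first: p_{MedCo} = 34.5 + (1/3)(31.5 + (1/3)p_{MedCo}), which gives (8/9)p_{MedCo} = 45 ⇒ p_{MedCo} = 50.625.
Then p_{RxPlus} = 31.5 + (1/3)·50.625 = 48.375.
q_{MedCo} = 156 − 3·50.625 + 2·48.375 = 100.875.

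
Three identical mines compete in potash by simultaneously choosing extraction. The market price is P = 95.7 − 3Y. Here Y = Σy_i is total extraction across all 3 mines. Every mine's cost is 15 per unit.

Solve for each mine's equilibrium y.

6.725

A representative mine's profit is π_i = y_i(95.7 − 3Y) − 15y_i, with Y = y_i + Σ_{j≠i} y_j.
First-order condition: 80.7 − 6y_i − 3Σ_{j≠i} y_j = 0.
With identical mines, set every y_j = y: then 80.7 − 6y − 6y = 0, i.e. y = 80.7/12 = 6.725.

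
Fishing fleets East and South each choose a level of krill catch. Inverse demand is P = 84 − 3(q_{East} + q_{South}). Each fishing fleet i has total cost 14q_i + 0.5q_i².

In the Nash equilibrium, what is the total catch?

14

Fishing fleet East's profit: π = q_{East}(84 − 3(q_{East} + q_{South})) − 14q_{East} − 0.5q_{East}².
∂π/∂q_{East} = 70 − 7q_{East} − 3q_{South} = 0, so q_{East} = 10 − (3/7)q_{South}.
The game is symmetric, so in equilibrium q_{South} = q_{East}: the reaction function gives (10/7)q_{East} = 10, hence q_{East} = 7.
Total catch: 7 + 7 = 14.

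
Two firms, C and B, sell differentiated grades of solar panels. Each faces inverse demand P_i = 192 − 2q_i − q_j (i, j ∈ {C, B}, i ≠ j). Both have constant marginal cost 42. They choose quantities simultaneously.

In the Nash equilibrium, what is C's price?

Firm C's profit: π = q_C(192 − 2q_C − q_B) − 42q_C.
∂π/∂q_C = 150 − 4q_C − q_B = 0 ⇒ q_C = 37.5 − 0.25q_B.
By symmetry q_B = q_C; substituting into the reaction function, 1.25q_C = 37.5 and q_C = 30.
P_C = 192 − 2·30 − 30 = 102.

102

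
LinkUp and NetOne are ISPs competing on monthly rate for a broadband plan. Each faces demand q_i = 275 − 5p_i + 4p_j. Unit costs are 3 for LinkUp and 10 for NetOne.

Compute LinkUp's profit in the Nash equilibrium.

11045

LinkUp's profit: π = (p_{LinkUp} − 3)(275 − 5p_{LinkUp} + 4p_{NetOne}).
∂π/∂p_{LinkUp} = 290 − 10p_{LinkUp} + 4p_{NetOne} = 0 ⇒ p_{LinkUp} = 29 + 0.4p_{NetOne}.
Similarly p_{NetOne} = 32.5 + 0.4p_{LinkUp}.
Solving the two reaction functions simultaneously: (1 − (0.4)(0.4))p_{LinkUp} = 29 + 0.4·32.5, so 0.84p_{LinkUp} = 42 and p_{LinkUp} = 50.
Then p_{NetOne} = 32.5 + 0.4·50 = 52.5.
q_{LinkUp} = 275 − 5·50 + 4·52.5 = 235.
Profit = (50 − 3)·235 = 11045.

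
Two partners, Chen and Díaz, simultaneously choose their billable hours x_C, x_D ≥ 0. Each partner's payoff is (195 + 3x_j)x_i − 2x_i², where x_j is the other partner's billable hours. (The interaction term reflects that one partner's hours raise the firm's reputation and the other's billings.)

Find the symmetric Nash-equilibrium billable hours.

195

Chen's payoff is (195 + 3x_D)x_C − 2x_C².
∂π/∂x_C = 195 + 3x_D − 4x_C = 0, so x_C = 48.75 + 0.75x_D.
By symmetry x_D = x_C; substituting into the reaction function, 0.25x_C = 48.75 and x_C = 195.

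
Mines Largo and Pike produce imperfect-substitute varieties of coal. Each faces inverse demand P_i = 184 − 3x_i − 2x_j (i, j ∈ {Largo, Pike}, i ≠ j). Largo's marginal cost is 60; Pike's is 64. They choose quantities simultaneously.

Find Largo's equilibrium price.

Mine Largo's profit: π = x_{Largo}(184 − 3x_{Largo} − 2x_{Pike}) − 60x_{Largo}.
∂π/∂x_{Largo} = 124 − 6x_{Largo} − 2x_{Pike} = 0 ⇒ x_{Largo} = 62/3 − (1/3)x_{Pike}.
Similarly x_{Pike} = 20 − (1/3)x_{Largo}.
Plugging x_{Pike} into Largo's best response: x_{Largo} = 62/3 − (1/3)(20 − (1/3)x_{Largo}) ⇒ (8/9)x_{Largo} = 14, so x_{Largo} = 15.75.
Then x_{Pike} = 20 − (1/3)·15.75 = 14.75.
P_{Largo} = 184 − 3·15.75 − 2·14.75 = 107.25.

107.25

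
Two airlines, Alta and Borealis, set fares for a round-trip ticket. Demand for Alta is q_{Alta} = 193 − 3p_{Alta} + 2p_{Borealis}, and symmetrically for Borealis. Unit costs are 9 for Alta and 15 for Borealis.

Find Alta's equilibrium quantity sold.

141.375

Alta's profit: π = (p_{Alta} − 9)(193 − 3p_{Alta} + 2p_{Borealis}).
∂π/∂p_{Alta} = 220 − 6p_{Alta} + 2p_{Borealis} = 0 ⇒ p_{Alta} = 110/3 + (1/3)p_{Borealis}.
Similarly p_{Borealis} = 119/3 + (1/3)p_{Alta}.
Solving the two reaction functions simultaneously: (1 − (1/3)(1/3))p_{Alta} = 110/3 + (1/3)·(119/3), so (8/9)p_{Alta} = 449/9 and p_{Alta} = 56.125.
Then p_{Borealis} = 119/3 + (1/3)·56.125 = 58.375.
q_{Alta} = 193 − 3·56.125 + 2·58.375 = 141.375.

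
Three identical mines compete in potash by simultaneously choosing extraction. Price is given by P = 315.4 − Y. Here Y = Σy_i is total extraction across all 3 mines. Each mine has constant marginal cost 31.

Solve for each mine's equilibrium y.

71.1

A representative mine's profit is π_i = y_i(315.4 − Y) − 31y_i, with Y = y_i + Σ_{j≠i} y_j.
First-order condition: 284.4 − 2y_i − Σ_{j≠i} y_j = 0.
In a symmetric equilibrium every mine chooses the same y, so Σ_{j≠i} y_j = 2y. The condition becomes 284.4 − 4y = 0, giving y = 284.4/4 = 71.1.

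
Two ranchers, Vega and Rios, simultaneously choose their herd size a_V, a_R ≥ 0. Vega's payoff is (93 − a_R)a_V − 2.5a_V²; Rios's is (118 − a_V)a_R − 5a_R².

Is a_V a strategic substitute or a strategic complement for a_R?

Expanding Vega's payoff: 93a_V − a_Ra_V − 2.5a_V².
∂π/∂a_V = 93 − a_R − 5a_V = 0, so a_V = 18.6 − 0.2a_R.
The best-response slope da_V/da_R = −0.2 < 0: the reaction function is downward-sloping, so the choices are strategic substitutes.

strategic substitutes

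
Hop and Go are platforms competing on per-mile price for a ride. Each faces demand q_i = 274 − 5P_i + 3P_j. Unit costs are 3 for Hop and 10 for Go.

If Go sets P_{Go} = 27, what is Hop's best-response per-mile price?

Hop's profit: π = (P_{Hop} − 3)(274 − 5P_{Hop} + 3P_{Go}).
∂π/∂P_{Hop} = 289 − 10P_{Hop} + 3P_{Go} = 0 ⇒ P_{Hop} = 28.9 + 0.3P_{Go}.
At P_{Go} = 27: P_{Hop} = 28.9 + 0.3·27 = 37.

37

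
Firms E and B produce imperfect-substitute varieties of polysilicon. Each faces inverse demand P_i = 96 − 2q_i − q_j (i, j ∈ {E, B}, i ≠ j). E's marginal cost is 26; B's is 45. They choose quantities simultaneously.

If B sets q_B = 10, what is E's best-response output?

Firm E's profit: π = q_E(96 − 2q_E − q_B) − 26q_E.
∂π/∂q_E = 70 − 4q_E − q_B = 0 ⇒ q_E = 17.5 − 0.25q_B.
At q_B = 10: q_E = 17.5 − 0.25·10 = 15.

15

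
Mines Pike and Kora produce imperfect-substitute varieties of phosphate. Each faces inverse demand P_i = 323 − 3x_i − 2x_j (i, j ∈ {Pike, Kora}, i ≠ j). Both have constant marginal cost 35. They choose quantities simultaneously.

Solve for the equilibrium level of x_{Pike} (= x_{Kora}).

36

Mine Pike's profit: π = x_{Pike}(323 − 3x_{Pike} − 2x_{Kora}) − 35x_{Pike}.
∂π/∂x_{Pike} = 288 − 6x_{Pike} − 2x_{Kora} = 0 ⇒ x_{Pike} = 48 − (1/3)x_{Kora}.
The game is symmetric, so in equilibrium x_{Kora} = x_{Pike}: the reaction function gives (4/3)x_{Pike} = 48, hence x_{Pike} = 36.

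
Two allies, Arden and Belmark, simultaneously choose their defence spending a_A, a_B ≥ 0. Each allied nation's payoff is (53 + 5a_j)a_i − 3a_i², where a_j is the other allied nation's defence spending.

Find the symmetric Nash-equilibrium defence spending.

53

Arden's payoff is (53 + 5a_B)a_A − 3a_A².
∂π/∂a_A = 53 + 5a_B − 6a_A = 0, so a_A = 53/6 + (5/6)a_B.
By symmetry a_B = a_A; substituting into the reaction function, (1/6)a_A = 53/6 and a_A = 53.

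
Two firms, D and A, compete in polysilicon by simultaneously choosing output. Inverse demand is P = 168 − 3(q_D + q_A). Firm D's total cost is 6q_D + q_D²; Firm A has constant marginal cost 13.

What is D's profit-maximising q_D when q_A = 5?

Firm D's profit: π = q_D(168 − 3(q_D + q_A)) − 6q_D − q_D².
∂π/∂q_D = 162 − 8q_D − 3q_A = 0, so q_D = 20.25 − 0.375q_A.
At q_A = 5: q_D = 20.25 − 0.375·5 = 18.375.

18.375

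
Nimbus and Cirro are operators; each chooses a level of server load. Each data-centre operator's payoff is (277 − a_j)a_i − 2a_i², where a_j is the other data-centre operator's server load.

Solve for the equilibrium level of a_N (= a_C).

Nimbus's payoff is (277 − a_C)a_N − 2a_N².
∂π/∂a_N = 277 − a_C − 4a_N = 0, so a_N = 69.25 − 0.25a_C.
By symmetry a_C = a_N; substituting into the reaction function, 1.25a_N = 69.25 and a_N = 55.4.

55.4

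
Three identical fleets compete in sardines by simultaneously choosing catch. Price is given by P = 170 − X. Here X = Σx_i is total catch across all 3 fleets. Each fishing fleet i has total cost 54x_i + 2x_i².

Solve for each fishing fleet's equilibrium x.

A representative fishing fleet's profit is π_i = x_i(170 − X) − 54x_i − 2x_i², with X = x_i + Σ_{j≠i} x_j.
First-order condition: 116 − 6x_i − Σ_{j≠i} x_j = 0.
With identical fishing fleets, set every x_j = x: then 116 − 6x − 2x = 0, i.e. x = 116/8 = 14.5.

14.5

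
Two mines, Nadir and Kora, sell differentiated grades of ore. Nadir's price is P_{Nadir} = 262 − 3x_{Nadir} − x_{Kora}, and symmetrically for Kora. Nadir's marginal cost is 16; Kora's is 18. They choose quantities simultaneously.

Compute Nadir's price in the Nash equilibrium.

Mine Nadir's profit: π = x_{Nadir}(262 − 3x_{Nadir} − x_{Kora}) − 16x_{Nadir}.
∂π/∂x_{Nadir} = 246 − 6x_{Nadir} − x_{Kora} = 0 ⇒ x_{Nadir} = 41 − (1/6)x_{Kora}.
Similarly x_{Kora} = 122/3 − (1/6)x_{Nadir}.
Plugging x_{Kora} into Nadir's best response: x_{Nadir} = 41 − (1/6)(122/3 − (1/6)x_{Nadir}) ⇒ (35/36)x_{Nadir} = 308/9, so x_{Nadir} = 35.2.
Then x_{Kora} = 122/3 − (1/6)·35.2 = 34.8.
P_{Nadir} = 262 − 3·35.2 − 34.8 = 121.6.

121.6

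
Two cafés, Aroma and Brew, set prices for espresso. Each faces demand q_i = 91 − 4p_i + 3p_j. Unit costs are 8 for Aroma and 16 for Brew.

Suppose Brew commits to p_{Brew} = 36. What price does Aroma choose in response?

Aroma's profit: π = (p_{Aroma} − 8)(91 − 4p_{Aroma} + 3p_{Brew}).
∂π/∂p_{Aroma} = 123 − 8p_{Aroma} + 3p_{Brew} = 0 ⇒ p_{Aroma} = 15.375 + 0.375p_{Brew}.
At p_{Brew} = 36: p_{Aroma} = 15.375 + 0.375·36 = 28.875.

28.875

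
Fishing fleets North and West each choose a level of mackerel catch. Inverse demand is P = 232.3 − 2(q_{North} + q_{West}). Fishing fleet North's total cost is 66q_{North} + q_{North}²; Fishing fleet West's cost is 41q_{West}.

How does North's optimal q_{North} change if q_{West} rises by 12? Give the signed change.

-4

Fishing fleet North's profit: π = q_{North}(232.3 − 2(q_{North} + q_{West})) − 66q_{North} − q_{North}².
∂π/∂q_{North} = 166.3 − 6q_{North} − 2q_{West} = 0, so q_{North} = 1663/60 − (1/3)q_{West}.
The reaction-function slope is −1/3, so a 12-unit rise in q_{West} moves q_{North} by −1/3 × 12 = −4. North's best response falls — the actions are strategic substitutes.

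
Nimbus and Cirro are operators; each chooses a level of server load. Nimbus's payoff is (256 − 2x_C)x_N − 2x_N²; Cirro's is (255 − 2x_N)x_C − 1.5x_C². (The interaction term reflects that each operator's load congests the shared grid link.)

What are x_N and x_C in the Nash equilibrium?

Expanding Nimbus's payoff: 256x_N − 2x_Cx_N − 2x_N².
∂π/∂x_N = 256 − 2x_C − 4x_N = 0, so x_N = 64 − 0.5x_C.
Likewise for Cirro: x_C = 85 − (2/3)x_N.
Solving the two reaction functions simultaneously: (1 − (−0.5)(−2/3))x_N = 64 − 0.5·85, so (2/3)x_N = 21.5 and x_N = 32.25.
Then x_C = 85 − (2/3)·32.25 = 63.5.

32.25, 63.5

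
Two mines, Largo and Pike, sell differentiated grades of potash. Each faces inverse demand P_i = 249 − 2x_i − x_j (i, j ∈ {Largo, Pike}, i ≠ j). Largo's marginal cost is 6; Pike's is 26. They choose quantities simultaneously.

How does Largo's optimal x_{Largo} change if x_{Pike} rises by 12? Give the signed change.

Mine Largo's profit: π = x_{Largo}(249 − 2x_{Largo} − x_{Pike}) − 6x_{Largo}.
∂π/∂x_{Largo} = 243 − 4x_{Largo} − x_{Pike} = 0 ⇒ x_{Largo} = 60.75 − 0.25x_{Pike}.
The reaction-function slope is −0.25, so a 12-unit rise in x_{Pike} moves x_{Largo} by −0.25 × 12 = −3. Largo's best response falls — the actions are strategic substitutes.

-3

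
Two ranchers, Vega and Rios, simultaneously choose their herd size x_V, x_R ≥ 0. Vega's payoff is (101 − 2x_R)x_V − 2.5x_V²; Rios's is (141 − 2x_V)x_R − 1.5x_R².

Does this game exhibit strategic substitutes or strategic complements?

Expanding Vega's payoff: 101x_V − 2x_Rx_V − 2.5x_V².
∂π/∂x_V = 101 − 2x_R − 5x_V = 0, so x_V = 20.2 − 0.4x_R.
The best-response slope dx_V/dx_R = −0.4 < 0: the reaction function is downward-sloping, so the choices are strategic substitutes.

strategic substitutes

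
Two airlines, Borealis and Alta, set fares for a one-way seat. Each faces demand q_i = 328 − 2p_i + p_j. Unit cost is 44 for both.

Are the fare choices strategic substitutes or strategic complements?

strategic complements

Borealis's profit: π = (p_{Borealis} − 44)(328 − 2p_{Borealis} + p_{Alta}).
∂π/∂p_{Borealis} = 416 − 4p_{Borealis} + p_{Alta} = 0 ⇒ p_{Borealis} = 104 + 0.25p_{Alta}.
The best-response slope dp_{Borealis}/dp_{Alta} = 0.25 > 0: the reaction function is upward-sloping, so the choices are strategic complements.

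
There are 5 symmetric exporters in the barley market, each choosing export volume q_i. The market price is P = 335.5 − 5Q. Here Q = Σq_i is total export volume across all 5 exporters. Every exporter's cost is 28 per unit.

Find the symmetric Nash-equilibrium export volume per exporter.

10.25

A representative exporter's profit is π_i = q_i(335.5 − 5Q) − 28q_i, with Q = q_i + Σ_{j≠i} q_j.
First-order condition: 307.5 − 10q_i − 5Σ_{j≠i} q_j = 0.
In a symmetric equilibrium every exporter chooses the same q, so Σ_{j≠i} q_j = 4q. The condition becomes 307.5 − 30q = 0, giving q = 307.5/30 = 10.25.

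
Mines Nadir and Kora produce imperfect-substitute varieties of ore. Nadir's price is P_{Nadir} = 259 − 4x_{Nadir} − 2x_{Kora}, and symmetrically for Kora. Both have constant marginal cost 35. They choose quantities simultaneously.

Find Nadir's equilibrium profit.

2007.04

Mine Nadir's profit: π = x_{Nadir}(259 − 4x_{Nadir} − 2x_{Kora}) − 35x_{Nadir}.
∂π/∂x_{Nadir} = 224 − 8x_{Nadir} − 2x_{Kora} = 0 ⇒ x_{Nadir} = 28 − 0.25x_{Kora}.
Setting x_{Nadir} = x_{Kora} in the reaction function: x_{Nadir} = 28 − 0.25x_{Nadir}, so x_{Nadir} = 28 / 1.25 = 22.4.
P_{Nadir} = 259 − 4·22.4 − 2·22.4 = 124.6.
Profit = (124.6 − 35)·22.4 = 2007.04.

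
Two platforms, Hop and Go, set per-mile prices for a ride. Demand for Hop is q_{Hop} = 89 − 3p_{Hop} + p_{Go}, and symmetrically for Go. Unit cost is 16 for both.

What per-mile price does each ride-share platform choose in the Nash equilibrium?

Hop's profit: π = (p_{Hop} − 16)(89 − 3p_{Hop} + p_{Go}).
∂π/∂p_{Hop} = 137 − 6p_{Hop} + p_{Go} = 0 ⇒ p_{Hop} = 137/6 + (1/6)p_{Go}.
By symmetry p_{Go} = p_{Hop}; substituting into the reaction function, (5/6)p_{Hop} = 137/6 and p_{Hop} = 27.4.

27.4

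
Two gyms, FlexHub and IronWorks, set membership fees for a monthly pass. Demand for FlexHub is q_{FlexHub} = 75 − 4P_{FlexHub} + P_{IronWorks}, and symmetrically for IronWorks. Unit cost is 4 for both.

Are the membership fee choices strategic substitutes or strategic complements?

FlexHub's profit: π = (P_{FlexHub} − 4)(75 − 4P_{FlexHub} + P_{IronWorks}).
∂π/∂P_{FlexHub} = 91 − 8P_{FlexHub} + P_{IronWorks} = 0 ⇒ P_{FlexHub} = 11.375 + 0.125P_{IronWorks}.
The best-response slope dP_{FlexHub}/dP_{IronWorks} = 0.125 > 0: the reaction function is upward-sloping, so the choices are strategic complements.

strategic complements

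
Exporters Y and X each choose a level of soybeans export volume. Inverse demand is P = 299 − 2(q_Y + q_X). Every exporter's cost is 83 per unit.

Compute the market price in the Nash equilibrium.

Exporter Y's profit: π = q_Y(299 − 2(q_Y + q_X)) − 83q_Y.
∂π/∂q_Y = 216 − 4q_Y − 2q_X = 0, so q_Y = 54 − 0.5q_X.
The game is symmetric, so in equilibrium q_X = q_Y: the reaction function gives 1.5q_Y = 54, hence q_Y = 36.
Equilibrium price: P = 299 − 2·72 = 155.

155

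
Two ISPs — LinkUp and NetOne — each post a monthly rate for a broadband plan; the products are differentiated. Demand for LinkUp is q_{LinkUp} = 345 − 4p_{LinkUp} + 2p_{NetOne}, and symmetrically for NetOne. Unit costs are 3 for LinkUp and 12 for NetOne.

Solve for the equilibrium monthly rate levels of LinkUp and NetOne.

60.7, 64.3

LinkUp's profit: π = (p_{LinkUp} − 3)(345 − 4p_{LinkUp} + 2p_{NetOne}).
∂π/∂p_{LinkUp} = 357 − 8p_{LinkUp} + 2p_{NetOne} = 0 ⇒ p_{LinkUp} = 44.625 + 0.25p_{NetOne}.
Similarly p_{NetOne} = 49.125 + 0.25p_{LinkUp}.
Substituting the second reaction function into the first: p_{LinkUp} = 44.625 + 0.25(49.125 + 0.25p_{LinkUp}), which gives 0.9375p_{LinkUp} = 1821/32 ⇒ p_{LinkUp} = 60.7.
Then p_{NetOne} = 49.125 + 0.25·60.7 = 64.3.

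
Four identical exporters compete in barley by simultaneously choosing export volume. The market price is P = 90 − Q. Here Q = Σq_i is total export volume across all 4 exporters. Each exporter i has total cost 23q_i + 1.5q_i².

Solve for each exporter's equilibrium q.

8.375

A representative exporter's profit is π_i = q_i(90 − Q) − 23q_i − 1.5q_i², with Q = q_i + Σ_{j≠i} q_j.
First-order condition: 67 − 5q_i − Σ_{j≠i} q_j = 0.
With identical exporters, set every q_j = q: then 67 − 5q − 3q = 0, i.e. q = 67/8 = 8.375.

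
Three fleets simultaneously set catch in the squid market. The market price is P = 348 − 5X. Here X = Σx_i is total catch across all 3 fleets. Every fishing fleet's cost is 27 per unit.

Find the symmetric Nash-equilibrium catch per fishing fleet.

A representative fishing fleet's profit is π_i = x_i(348 − 5X) − 27x_i, with X = x_i + Σ_{j≠i} x_j.
First-order condition: 321 − 10x_i − 5Σ_{j≠i} x_j = 0.
Imposing symmetry (x_j = x for all j) turns Σ_{j≠i} x_j into 2x, so 321 = 20x and x = 16.05.

16.05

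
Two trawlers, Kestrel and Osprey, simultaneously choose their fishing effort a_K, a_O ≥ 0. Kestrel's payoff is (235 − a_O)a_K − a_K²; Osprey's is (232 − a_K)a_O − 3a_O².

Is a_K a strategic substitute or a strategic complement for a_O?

Expanding Kestrel's payoff: 235a_K − a_Oa_K − a_K².
∂π/∂a_K = 235 − a_O − 2a_K = 0, so a_K = 117.5 − 0.5a_O.
The best-response slope da_K/da_O = −0.5 < 0: the reaction function is downward-sloping, so the choices are strategic substitutes.

strategic substitutes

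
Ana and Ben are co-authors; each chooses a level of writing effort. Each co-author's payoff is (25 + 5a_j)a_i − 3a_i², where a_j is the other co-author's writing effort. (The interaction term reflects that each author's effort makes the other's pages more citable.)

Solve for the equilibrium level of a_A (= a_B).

Ana's payoff is (25 + 5a_B)a_A − 3a_A².
∂π/∂a_A = 25 + 5a_B − 6a_A = 0, so a_A = 25/6 + (5/6)a_B.
The game is symmetric, so in equilibrium a_B = a_A: the reaction function gives (1/6)a_A = 25/6, hence a_A = 25.

25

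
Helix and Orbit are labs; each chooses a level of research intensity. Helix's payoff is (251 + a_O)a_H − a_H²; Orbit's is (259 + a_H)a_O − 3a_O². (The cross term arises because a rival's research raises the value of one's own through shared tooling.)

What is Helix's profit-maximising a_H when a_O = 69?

160

Expanding Helix's payoff: 251a_H + a_Oa_H − a_H².
∂π/∂a_H = 251 + a_O − 2a_H = 0, so a_H = 125.5 + 0.5a_O.
At a_O = 69: a_H = 125.5 + 0.5·69 = 160.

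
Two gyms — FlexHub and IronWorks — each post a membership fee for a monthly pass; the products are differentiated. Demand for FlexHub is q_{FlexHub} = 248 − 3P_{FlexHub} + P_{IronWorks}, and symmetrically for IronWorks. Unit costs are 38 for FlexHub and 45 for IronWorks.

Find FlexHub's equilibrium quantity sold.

105

FlexHub's profit: π = (P_{FlexHub} − 38)(248 − 3P_{FlexHub} + P_{IronWorks}).
∂π/∂P_{FlexHub} = 362 − 6P_{FlexHub} + P_{IronWorks} = 0 ⇒ P_{FlexHub} = 181/3 + (1/6)P_{IronWorks}.
Similarly P_{IronWorks} = 383/6 + (1/6)P_{FlexHub}.
Substituting the second reaction function into the first: P_{FlexHub} = 181/3 + (1/6)(383/6 + (1/6)P_{FlexHub}), which gives (35/36)P_{FlexHub} = 2555/36 ⇒ P_{FlexHub} = 73.
Then P_{IronWorks} = 383/6 + (1/6)·73 = 76.
q_{FlexHub} = 248 − 3·73 + 76 = 105.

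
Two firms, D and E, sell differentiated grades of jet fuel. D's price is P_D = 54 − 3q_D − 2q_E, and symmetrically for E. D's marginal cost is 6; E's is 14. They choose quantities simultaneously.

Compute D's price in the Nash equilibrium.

25.5

Firm D's profit: π = q_D(54 − 3q_D − 2q_E) − 6q_D.
∂π/∂q_D = 48 − 6q_D − 2q_E = 0 ⇒ q_D = 8 − (1/3)q_E.
Similarly q_E = 20/3 − (1/3)q_D.
Solving the two reaction functions simultaneously: (1 − (−1/3)(−1/3))q_D = 8 − (1/3)·(20/3), so (8/9)q_D = 52/9 and q_D = 6.5.
Then q_E = 20/3 − (1/3)·6.5 = 4.5.
P_D = 54 − 3·6.5 − 2·4.5 = 25.5.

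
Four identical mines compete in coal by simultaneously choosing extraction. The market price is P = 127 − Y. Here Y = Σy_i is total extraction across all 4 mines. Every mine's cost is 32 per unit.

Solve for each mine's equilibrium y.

19

A representative mine's profit is π_i = y_i(127 − Y) − 32y_i, with Y = y_i + Σ_{j≠i} y_j.
First-order condition: 95 − 2y_i − Σ_{j≠i} y_j = 0.
In a symmetric equilibrium every mine chooses the same y, so Σ_{j≠i} y_j = 3y. The condition becomes 95 − 5y = 0, giving y = 95/5 = 19.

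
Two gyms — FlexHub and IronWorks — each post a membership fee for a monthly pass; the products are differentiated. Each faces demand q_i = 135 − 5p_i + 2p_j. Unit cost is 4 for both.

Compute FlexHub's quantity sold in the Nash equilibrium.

FlexHub's profit: π = (p_{FlexHub} − 4)(135 − 5p_{FlexHub} + 2p_{IronWorks}).
∂π/∂p_{FlexHub} = 155 − 10p_{FlexHub} + 2p_{IronWorks} = 0 ⇒ p_{FlexHub} = 15.5 + 0.2p_{IronWorks}.
Setting p_{FlexHub} = p_{IronWorks} in the reaction function: p_{FlexHub} = 15.5 + 0.2p_{FlexHub}, so p_{FlexHub} = 15.5 / 0.8 = 19.375.
q_{FlexHub} = 135 − 5·19.375 + 2·19.375 = 76.875.

76.875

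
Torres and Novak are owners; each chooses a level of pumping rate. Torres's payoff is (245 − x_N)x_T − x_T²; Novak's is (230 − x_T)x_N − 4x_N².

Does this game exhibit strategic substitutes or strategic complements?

strategic substitutes

Expanding Torres's payoff: 245x_T − x_Nx_T − x_T².
∂π/∂x_T = 245 − x_N − 2x_T = 0, so x_T = 122.5 − 0.5x_N.
The best-response slope dx_T/dx_N = −0.5 < 0: the reaction function is downward-sloping, so the choices are strategic substitutes.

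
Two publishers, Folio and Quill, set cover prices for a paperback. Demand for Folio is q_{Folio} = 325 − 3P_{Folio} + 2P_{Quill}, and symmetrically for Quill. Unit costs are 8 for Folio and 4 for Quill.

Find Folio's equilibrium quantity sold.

235.5

Folio's profit: π = (P_{Folio} − 8)(325 − 3P_{Folio} + 2P_{Quill}).
∂π/∂P_{Folio} = 349 − 6P_{Folio} + 2P_{Quill} = 0 ⇒ P_{Folio} = 349/6 + (1/3)P_{Quill}.
Similarly P_{Quill} = 337/6 + (1/3)P_{Folio}.
Substituting the second reaction function into the first: P_{Folio} = 349/6 + (1/3)(337/6 + (1/3)P_{Folio}), which gives (8/9)P_{Folio} = 692/9 ⇒ P_{Folio} = 86.5.
Then P_{Quill} = 337/6 + (1/3)·86.5 = 85.
q_{Folio} = 325 − 3·86.5 + 2·85 = 235.5.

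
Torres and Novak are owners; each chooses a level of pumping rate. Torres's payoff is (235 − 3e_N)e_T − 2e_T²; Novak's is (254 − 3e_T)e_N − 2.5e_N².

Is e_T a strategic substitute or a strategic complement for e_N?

Expanding Torres's payoff: 235e_T − 3e_Ne_T − 2e_T².
∂π/∂e_T = 235 − 3e_N − 4e_T = 0, so e_T = 58.75 − 0.75e_N.
The best-response slope de_T/de_N = −0.75 < 0: the reaction function is downward-sloping, so the choices are strategic substitutes.

strategic substitutes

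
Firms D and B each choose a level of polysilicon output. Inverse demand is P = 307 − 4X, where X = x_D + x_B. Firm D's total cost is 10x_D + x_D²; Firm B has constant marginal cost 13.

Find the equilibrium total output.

46.125

Firm D's profit: π = x_D(307 − 4(x_D + x_B)) − 10x_D − x_D².
∂π/∂x_D = 297 − 10x_D − 4x_B = 0, so x_D = 29.7 − 0.4x_B.
For B: ∂π/∂x_B = 294 − 8x_B − 4x_D = 0 ⇒ x_B = 36.75 − 0.5x_D.
Substituting the second reaction function into the first: x_D = 29.7 − 0.4(36.75 − 0.5x_D), which gives 0.8x_D = 15 ⇒ x_D = 18.75.
Then x_B = 36.75 − 0.5·18.75 = 27.375.
Total output: 18.75 + 27.375 = 46.125.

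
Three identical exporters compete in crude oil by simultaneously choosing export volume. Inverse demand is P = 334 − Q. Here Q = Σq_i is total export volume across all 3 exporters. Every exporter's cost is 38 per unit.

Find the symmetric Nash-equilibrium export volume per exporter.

74

A representative exporter's profit is π_i = q_i(334 − Q) − 38q_i, with Q = q_i + Σ_{j≠i} q_j.
First-order condition: 296 − 2q_i − Σ_{j≠i} q_j = 0.
With identical exporters, set every q_j = q: then 296 − 2q − 2q = 0, i.e. q = 296/4 = 74.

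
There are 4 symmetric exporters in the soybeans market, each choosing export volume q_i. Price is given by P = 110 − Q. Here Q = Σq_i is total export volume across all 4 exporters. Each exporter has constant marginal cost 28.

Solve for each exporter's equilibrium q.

A representative exporter's profit is π_i = q_i(110 − Q) − 28q_i, with Q = q_i + Σ_{j≠i} q_j.
First-order condition: 82 − 2q_i − Σ_{j≠i} q_j = 0.
In a symmetric equilibrium every exporter chooses the same q, so Σ_{j≠i} q_j = 3q. The condition becomes 82 − 5q = 0, giving q = 82/5 = 16.4.

16.4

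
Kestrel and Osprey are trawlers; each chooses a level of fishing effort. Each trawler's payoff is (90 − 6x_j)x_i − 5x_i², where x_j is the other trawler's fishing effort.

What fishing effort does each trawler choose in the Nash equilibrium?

5.625

Kestrel's payoff is (90 − 6x_O)x_K − 5x_K².
∂π/∂x_K = 90 − 6x_O − 10x_K = 0, so x_K = 9 − 0.6x_O.
The game is symmetric, so in equilibrium x_O = x_K: the reaction function gives 1.6x_K = 9, hence x_K = 5.625.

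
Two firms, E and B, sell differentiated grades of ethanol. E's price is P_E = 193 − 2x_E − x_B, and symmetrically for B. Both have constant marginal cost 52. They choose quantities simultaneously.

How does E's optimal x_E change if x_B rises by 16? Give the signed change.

Firm E's profit: π = x_E(193 − 2x_E − x_B) − 52x_E.
∂π/∂x_E = 141 − 4x_E − x_B = 0 ⇒ x_E = 35.25 − 0.25x_B.
The reaction-function slope is −0.25, so a 16-unit rise in x_B moves x_E by −0.25 × 16 = −4. E's best response falls — the actions are strategic substitutes.

-4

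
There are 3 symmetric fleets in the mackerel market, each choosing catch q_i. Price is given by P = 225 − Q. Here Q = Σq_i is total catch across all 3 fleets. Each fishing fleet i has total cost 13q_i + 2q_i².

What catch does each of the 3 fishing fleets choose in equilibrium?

26.5

A representative fishing fleet's profit is π_i = q_i(225 − Q) − 13q_i − 2q_i², with Q = q_i + Σ_{j≠i} q_j.
First-order condition: 212 − 6q_i − Σ_{j≠i} q_j = 0.
In a symmetric equilibrium every fishing fleet chooses the same q, so Σ_{j≠i} q_j = 2q. The condition becomes 212 − 8q = 0, giving q = 212/8 = 26.5.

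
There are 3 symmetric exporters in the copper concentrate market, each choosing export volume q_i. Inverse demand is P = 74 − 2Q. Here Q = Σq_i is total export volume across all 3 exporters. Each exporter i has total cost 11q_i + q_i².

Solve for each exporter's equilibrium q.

6.3

A representative exporter's profit is π_i = q_i(74 − 2Q) − 11q_i − q_i², with Q = q_i + Σ_{j≠i} q_j.
First-order condition: 63 − 6q_i − 2Σ_{j≠i} q_j = 0.
With identical exporters, set every q_j = q: then 63 − 6q − 4q = 0, i.e. q = 63/10 = 6.3.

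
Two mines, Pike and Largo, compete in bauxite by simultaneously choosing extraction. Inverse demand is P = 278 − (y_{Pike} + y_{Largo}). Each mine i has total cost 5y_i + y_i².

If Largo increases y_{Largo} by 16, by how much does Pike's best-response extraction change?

Mine Pike's profit: π = y_{Pike}(278 − (y_{Pike} + y_{Largo})) − 5y_{Pike} − y_{Pike}².
∂π/∂y_{Pike} = 273 − 4y_{Pike} − y_{Largo} = 0, so y_{Pike} = 68.25 − 0.25y_{Largo}.
The reaction-function slope is −0.25, so a 16-unit rise in y_{Largo} moves y_{Pike} by −0.25 × 16 = −4. Pike's best response falls — the actions are strategic substitutes.

-4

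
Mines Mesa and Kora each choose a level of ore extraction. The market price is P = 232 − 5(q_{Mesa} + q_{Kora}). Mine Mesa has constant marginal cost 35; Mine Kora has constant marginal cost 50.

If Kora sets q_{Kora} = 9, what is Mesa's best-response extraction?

Mine Mesa's profit: π = q_{Mesa}(232 − 5(q_{Mesa} + q_{Kora})) − 35q_{Mesa}.
∂π/∂q_{Mesa} = 197 − 10q_{Mesa} − 5q_{Kora} = 0, so q_{Mesa} = 19.7 − 0.5q_{Kora}.
At q_{Kora} = 9: q_{Mesa} = 19.7 − 0.5·9 = 15.2.

15.2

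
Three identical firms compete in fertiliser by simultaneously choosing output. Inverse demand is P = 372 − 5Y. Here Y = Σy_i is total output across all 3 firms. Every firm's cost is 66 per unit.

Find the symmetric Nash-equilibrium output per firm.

A representative firm's profit is π_i = y_i(372 − 5Y) − 66y_i, with Y = y_i + Σ_{j≠i} y_j.
First-order condition: 306 − 10y_i − 5Σ_{j≠i} y_j = 0.
With identical firms, set every y_j = y: then 306 − 10y − 10y = 0, i.e. y = 306/20 = 15.3.

15.3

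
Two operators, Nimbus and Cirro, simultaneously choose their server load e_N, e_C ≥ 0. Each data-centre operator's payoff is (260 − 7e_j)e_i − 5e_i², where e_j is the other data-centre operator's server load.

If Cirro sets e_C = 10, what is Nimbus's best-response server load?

Nimbus's payoff is (260 − 7e_C)e_N − 5e_N².
∂π/∂e_N = 260 − 7e_C − 10e_N = 0, so e_N = 26 − 0.7e_C.
At e_C = 10: e_N = 26 − 0.7·10 = 19.

19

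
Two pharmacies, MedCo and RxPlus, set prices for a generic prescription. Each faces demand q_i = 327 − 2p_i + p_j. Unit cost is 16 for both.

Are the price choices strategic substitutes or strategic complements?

MedCo's profit: π = (p_{MedCo} − 16)(327 − 2p_{MedCo} + p_{RxPlus}).
∂π/∂p_{MedCo} = 359 − 4p_{MedCo} + p_{RxPlus} = 0 ⇒ p_{MedCo} = 89.75 + 0.25p_{RxPlus}.
The best-response slope dp_{MedCo}/dp_{RxPlus} = 0.25 > 0: the reaction function is upward-sloping, so the choices are strategic complements.

strategic complements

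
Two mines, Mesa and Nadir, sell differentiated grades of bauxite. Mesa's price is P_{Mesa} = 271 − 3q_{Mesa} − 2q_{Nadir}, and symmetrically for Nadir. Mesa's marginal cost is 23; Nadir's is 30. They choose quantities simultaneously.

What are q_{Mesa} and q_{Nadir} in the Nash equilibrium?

31.4375, 29.6875

Mine Mesa's profit: π = q_{Mesa}(271 − 3q_{Mesa} − 2q_{Nadir}) − 23q_{Mesa}.
∂π/∂q_{Mesa} = 248 − 6q_{Mesa} − 2q_{Nadir} = 0 ⇒ q_{Mesa} = 124/3 − (1/3)q_{Nadir}.
Similarly q_{Nadir} = 241/6 − (1/3)q_{Mesa}.
Substituting the second reaction function into the first: q_{Mesa} = 124/3 − (1/3)(241/6 − (1/3)q_{Mesa}), which gives (8/9)q_{Mesa} = 503/18 ⇒ q_{Mesa} = 31.4375.
Then q_{Nadir} = 241/6 − (1/3)·31.4375 = 29.6875.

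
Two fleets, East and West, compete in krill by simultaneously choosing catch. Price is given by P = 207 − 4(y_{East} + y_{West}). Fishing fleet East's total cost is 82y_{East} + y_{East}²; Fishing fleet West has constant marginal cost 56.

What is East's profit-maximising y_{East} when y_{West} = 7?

9.7

Fishing fleet East's profit: π = y_{East}(207 − 4(y_{East} + y_{West})) − 82y_{East} − y_{East}².
∂π/∂y_{East} = 125 − 10y_{East} − 4y_{West} = 0, so y_{East} = 12.5 − 0.4y_{West}.
At y_{West} = 7: y_{East} = 12.5 − 0.4·7 = 9.7.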